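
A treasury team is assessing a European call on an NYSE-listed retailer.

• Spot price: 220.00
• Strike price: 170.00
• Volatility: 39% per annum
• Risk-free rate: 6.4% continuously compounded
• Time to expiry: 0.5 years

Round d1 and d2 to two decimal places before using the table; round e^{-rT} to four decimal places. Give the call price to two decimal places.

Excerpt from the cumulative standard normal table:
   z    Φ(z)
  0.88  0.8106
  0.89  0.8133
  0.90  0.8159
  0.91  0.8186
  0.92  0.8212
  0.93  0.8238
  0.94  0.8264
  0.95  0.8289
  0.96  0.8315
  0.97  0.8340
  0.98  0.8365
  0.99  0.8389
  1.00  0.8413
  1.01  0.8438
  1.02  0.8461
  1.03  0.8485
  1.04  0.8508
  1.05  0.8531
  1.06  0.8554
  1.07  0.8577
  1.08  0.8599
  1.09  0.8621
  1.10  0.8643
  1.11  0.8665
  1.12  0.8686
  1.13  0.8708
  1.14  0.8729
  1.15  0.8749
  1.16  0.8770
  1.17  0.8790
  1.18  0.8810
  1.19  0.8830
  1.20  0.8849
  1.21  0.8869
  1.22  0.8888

σ√T = 0.39 × 0.7071 = 0.2758
d₁ = [ln(220/170) + (0.064 + 0.39²/2)·0.5] / 0.2758 = [0.2578 + 0.0700] / 0.2758 = 1.1889 ≈ 1.19
d₂ = d₁ − σ√T = 1.1889 − 0.2758 = 0.9131 ≈ 0.91
exp(−rT) = exp(−0.064·0.5) = 0.9685
N(d₁) = N(1.19) = 0.8830;  N(d₂) = N(0.91) = 0.8186
C = 220·0.8830 − 170·0.9685·0.8186 = 194.2600 − 134.7784 = 59.4816

59.48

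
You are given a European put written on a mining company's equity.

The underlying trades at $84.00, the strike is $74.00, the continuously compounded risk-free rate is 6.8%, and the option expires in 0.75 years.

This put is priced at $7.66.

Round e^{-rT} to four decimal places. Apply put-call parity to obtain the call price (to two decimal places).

$21.34

e^(−rT) = e^(−0.068·0.75) = 0.9503
Put-call parity: C − P = S − K·e^(−rT) = 84 − 74·0.9503 = 84 − 70.3222 = 13.6778
C = P + (C − P) = 7.66 + (13.6778) = 21.3378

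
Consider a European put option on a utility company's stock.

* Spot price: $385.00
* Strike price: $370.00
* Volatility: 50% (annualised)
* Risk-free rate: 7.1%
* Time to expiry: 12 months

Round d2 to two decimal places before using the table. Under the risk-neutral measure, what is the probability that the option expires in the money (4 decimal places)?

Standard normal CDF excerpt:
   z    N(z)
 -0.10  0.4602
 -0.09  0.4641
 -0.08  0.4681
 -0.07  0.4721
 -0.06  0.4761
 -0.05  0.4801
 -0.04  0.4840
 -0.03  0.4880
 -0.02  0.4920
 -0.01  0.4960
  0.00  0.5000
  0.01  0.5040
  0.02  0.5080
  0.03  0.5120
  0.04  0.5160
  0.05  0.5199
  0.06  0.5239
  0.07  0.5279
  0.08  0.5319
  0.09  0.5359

0.5120

T = 1;  σ√T = 0.5000
d₁ = [ln(385/370) + (0.071 + ½·0.5²)·1] / (σ√T) = (0.0397 + 0.1960) / 0.5000 = 0.4715 → 0.47
d₂ = 0.4715 − 0.5000 = -0.0285 → -0.03
Risk-neutral Pr[S_T < K] = N(−d₂) = N(0.03) = 0.5120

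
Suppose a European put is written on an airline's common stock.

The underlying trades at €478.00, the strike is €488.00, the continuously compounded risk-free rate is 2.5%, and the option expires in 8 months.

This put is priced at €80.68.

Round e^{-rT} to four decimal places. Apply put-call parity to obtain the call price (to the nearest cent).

€78.73

e^(−rT) = e^(−0.025·0.6667) = 0.9835
Put-call parity: C − P = S − K·e^(−rT) = 478 − 488·0.9835 = 478 − 479.9480 = -1.9480
C = P + (C − P) = 80.68 + (-1.9480) = 78.7320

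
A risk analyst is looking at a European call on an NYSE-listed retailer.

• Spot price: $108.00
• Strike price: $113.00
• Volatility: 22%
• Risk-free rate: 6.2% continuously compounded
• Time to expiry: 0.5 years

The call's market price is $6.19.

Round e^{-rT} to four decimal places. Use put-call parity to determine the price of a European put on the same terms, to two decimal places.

e^(−rT) = e^(−0.062·0.5) = 0.9695
Put-call parity: C − P = S − K·e^(−rT) = 108 − 113·0.9695 = 108 − 109.5535 = -1.5535
P = C − (C − P) = 6.19 − (-1.5535) = 7.7435

$7.74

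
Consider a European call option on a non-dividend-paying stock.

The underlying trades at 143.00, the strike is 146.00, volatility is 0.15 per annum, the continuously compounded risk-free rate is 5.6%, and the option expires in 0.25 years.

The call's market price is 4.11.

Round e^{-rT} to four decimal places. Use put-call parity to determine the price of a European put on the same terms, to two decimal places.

5.08

exp(−rT) = exp(−0.056·0.25) = 0.9861
Put-call parity: C − P = S − K·e^(−rT) = 143 − 146·0.9861 = 143 − 143.9706 = -0.9706
P = C − (C − P) = 4.11 − (-0.9706) = 5.0806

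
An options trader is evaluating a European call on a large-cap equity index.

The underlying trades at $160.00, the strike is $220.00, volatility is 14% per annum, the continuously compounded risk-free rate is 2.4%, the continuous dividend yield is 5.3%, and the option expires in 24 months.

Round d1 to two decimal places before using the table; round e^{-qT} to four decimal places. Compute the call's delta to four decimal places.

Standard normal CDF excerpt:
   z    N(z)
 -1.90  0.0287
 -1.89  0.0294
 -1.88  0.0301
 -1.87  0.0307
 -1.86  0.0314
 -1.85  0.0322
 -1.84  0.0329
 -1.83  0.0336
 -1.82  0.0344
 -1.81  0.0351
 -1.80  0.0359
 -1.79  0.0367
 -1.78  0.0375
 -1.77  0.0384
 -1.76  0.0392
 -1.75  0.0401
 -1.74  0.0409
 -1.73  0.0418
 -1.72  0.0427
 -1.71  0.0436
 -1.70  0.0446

T = 2;  σ√T = 0.1980
d₁ = [ln(160/220) + (0.024 − 0.053 + 0.14²/2)·2] / 0.1980 = [-0.3185 − 0.0384] / 0.1980 = -1.8024 → -1.80
N(d₁) = N(-1.80) = 0.0359
Δ_call = exp(−qT)·N(d₁) = 0.8994·0.0359 = 0.0323

0.0323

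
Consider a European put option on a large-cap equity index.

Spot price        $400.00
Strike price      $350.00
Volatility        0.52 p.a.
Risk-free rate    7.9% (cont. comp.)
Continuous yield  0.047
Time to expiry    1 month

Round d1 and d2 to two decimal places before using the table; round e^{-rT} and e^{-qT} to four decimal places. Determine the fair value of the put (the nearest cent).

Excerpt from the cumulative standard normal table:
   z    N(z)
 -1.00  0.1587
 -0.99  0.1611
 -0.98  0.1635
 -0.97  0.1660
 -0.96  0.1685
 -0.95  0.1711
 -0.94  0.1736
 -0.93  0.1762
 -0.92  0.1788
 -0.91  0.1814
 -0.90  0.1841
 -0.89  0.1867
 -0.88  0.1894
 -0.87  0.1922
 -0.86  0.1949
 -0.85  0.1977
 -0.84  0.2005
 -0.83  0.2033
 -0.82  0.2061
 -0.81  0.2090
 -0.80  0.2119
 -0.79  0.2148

$5.54

σ√T = 0.52·√0.08333 = 0.1501
ln(S/K) + (r − q + σ²/2)T = ln(400/350) + (0.079 − 0.047 + 0.52²/2)·0.08333 = 0.1335 + 0.0139 = 0.1475
d₁ = 0.1475 / 0.1501 = 0.9824 ≈ 0.98
d₂ = d₁ − σ√T = 0.9824 − 0.1501 = 0.8323 ≈ 0.83
exp(−qT) = exp(−0.047·0.08333) = 0.9961;  exp(−rT) = exp(−0.079·0.08333) = 0.9934
N(−d₂) = N(-0.83) = 0.2033;  N(−d₁) = N(-0.98) = 0.1635
P = 350·0.9934·0.2033 − 400·0.9961·0.1635 = 70.6854 − 65.1449 = 5.5404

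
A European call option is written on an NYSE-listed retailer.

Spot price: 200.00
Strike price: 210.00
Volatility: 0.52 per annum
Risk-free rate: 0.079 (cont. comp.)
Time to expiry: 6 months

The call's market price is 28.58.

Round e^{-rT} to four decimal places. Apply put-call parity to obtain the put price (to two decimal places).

30.45

exp(−rT) = exp(−0.079·0.5) = 0.9613
Put-call parity: C − P = S − K·e^(−rT) = 200 − 210·0.9613 = 200 − 201.8730 = -1.8730
P = C − (C − P) = 28.58 − (-1.8730) = 30.4530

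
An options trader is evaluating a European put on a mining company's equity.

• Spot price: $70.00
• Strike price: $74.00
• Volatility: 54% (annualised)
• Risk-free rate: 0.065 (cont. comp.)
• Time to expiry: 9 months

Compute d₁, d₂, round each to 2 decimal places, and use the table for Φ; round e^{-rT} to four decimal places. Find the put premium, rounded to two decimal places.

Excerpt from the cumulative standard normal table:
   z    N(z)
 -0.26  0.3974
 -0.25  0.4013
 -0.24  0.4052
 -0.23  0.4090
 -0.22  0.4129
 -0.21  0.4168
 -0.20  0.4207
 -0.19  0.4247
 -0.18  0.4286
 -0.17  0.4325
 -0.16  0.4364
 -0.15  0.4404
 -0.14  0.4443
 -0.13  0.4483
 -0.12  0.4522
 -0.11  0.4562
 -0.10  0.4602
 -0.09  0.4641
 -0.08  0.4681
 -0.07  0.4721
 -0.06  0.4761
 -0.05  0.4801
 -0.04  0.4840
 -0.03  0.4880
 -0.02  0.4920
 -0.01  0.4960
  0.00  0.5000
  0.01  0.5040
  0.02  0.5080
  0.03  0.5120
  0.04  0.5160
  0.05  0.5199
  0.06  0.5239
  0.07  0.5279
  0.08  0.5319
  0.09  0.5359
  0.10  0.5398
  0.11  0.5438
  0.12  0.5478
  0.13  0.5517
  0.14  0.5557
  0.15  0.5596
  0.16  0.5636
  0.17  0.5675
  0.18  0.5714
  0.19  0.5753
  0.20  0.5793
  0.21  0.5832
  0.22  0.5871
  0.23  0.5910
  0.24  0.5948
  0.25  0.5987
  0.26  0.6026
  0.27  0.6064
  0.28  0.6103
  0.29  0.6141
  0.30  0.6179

T = 0.75;  σ√T = 0.4677
d₁ = [ln(70/74) + (0.065 + ½·0.54²)·0.75] / (σ√T) = (-0.0556 + 0.1581) / 0.4677 = 0.2192 → 0.22
d₂ = 0.2192 − 0.4677 = -0.2484 → -0.25
exp(−rT) = exp(−0.065·0.75) = 0.9524
P = 74·0.9524·N(0.25) − 70·N(-0.22) = 74·0.9524·0.5987 − 70·0.4129 = 42.1949 − 28.9030 = 13.2919

$13.29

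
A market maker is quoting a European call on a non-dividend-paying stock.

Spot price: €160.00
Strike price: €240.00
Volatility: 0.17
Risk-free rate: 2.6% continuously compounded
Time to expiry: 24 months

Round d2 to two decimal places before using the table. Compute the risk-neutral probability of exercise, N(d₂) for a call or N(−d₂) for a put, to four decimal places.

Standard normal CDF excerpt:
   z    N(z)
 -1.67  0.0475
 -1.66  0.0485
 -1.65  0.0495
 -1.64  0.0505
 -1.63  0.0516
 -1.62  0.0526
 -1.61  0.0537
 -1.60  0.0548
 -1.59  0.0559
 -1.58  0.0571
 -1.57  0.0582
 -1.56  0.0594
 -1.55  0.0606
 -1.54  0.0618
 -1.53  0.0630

0.0559

σ√T = 0.17 × 1.4142 = 0.2404
d₁ = [ln(160/240) + (0.026 + ½·0.17²)·2] / (σ√T) = (-0.4055 + 0.0809) / 0.2404 = -1.3500 ⇒ -1.35
d₂ = -1.3500 − 0.2404 = -1.5904 ⇒ -1.59
Risk-neutral Pr[S_T > K] = N(d₂) = N(-1.59) = 0.0559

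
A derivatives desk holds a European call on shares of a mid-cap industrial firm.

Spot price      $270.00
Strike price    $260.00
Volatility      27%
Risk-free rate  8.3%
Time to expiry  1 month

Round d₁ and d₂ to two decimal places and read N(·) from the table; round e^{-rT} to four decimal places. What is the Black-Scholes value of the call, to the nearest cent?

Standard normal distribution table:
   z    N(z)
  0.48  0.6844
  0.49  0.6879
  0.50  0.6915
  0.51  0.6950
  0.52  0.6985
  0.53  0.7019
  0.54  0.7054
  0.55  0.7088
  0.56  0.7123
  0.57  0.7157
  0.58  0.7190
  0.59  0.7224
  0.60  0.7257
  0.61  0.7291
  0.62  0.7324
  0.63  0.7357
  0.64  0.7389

$15.62

σ√T = 0.27 × 0.2887 = 0.0779
d₁ = [ln(270/260) + (0.083 + ½·0.27²)·0.08333] / (σ√T) = (0.0377 + 0.0100) / 0.0779 = 0.6119 ≈ 0.61
d₂ = 0.6119 − 0.0779 = 0.5340 ≈ 0.53
exp(−rT) = exp(−0.083·0.08333) = 0.9931
C = 270·N(0.61) − 260·0.9931·N(0.53) = 270·0.7291 − 260·0.9931·0.7019 = 196.8570 − 181.2348 = 15.6222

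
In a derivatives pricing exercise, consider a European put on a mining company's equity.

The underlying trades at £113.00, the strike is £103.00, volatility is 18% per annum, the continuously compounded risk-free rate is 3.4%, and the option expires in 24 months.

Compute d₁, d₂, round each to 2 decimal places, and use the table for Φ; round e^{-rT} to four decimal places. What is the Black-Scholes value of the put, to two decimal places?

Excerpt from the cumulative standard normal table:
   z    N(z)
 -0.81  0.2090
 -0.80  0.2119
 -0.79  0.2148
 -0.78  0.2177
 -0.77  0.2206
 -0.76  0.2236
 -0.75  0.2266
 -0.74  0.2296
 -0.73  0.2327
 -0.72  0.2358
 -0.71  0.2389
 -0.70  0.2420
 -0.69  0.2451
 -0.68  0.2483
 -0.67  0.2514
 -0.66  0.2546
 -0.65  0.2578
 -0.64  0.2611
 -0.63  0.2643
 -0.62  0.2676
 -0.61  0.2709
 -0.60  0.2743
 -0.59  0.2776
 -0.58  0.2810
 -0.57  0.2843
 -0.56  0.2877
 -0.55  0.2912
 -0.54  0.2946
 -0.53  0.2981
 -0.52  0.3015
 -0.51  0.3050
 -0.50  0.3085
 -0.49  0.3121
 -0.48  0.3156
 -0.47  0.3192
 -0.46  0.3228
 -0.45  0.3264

T = 2;  σ√T = 0.2546
ln(S/K) + (r + σ²/2)T = ln(113/103) + (0.034 + 0.18²/2)·2 = 0.0927 + 0.1004 = 0.1931
d₁ = 0.1931 / 0.2546 = 0.7584 ⇒ 0.76
d₂ = d₁ − σ√T = 0.7584 − 0.2546 = 0.5038 ⇒ 0.50
e^(−rT) = e^(−0.034·2) = 0.9343
P = 103·0.9343·N(-0.50) − 113·N(-0.76) = 103·0.9343·0.3085 − 113·0.2236 = 29.6878 − 25.2668 = 4.4210

£4.42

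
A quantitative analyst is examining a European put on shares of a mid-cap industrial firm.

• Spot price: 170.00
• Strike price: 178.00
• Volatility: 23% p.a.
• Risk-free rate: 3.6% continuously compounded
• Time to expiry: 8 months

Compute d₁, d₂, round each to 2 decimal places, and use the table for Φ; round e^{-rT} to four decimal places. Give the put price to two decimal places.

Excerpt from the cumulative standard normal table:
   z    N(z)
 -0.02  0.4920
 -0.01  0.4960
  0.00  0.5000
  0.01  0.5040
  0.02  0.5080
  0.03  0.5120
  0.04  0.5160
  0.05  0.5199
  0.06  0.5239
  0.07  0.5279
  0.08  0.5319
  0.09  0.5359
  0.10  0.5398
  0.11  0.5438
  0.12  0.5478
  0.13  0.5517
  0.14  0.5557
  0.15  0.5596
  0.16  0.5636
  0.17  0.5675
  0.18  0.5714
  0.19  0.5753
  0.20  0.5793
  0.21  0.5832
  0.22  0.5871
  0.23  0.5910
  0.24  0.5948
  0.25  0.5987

14.99

T = 0.6667;  σ√T = 0.1878
d₁ = [ln(170/178) + (0.036 + ½·0.23²)·0.6667] / (σ√T) = (-0.0460 + 0.0416) / 0.1878 = -0.0232 → -0.02
d₂ = -0.0232 − 0.1878 = -0.2110 → -0.21
e^(−rT) = e^(−0.036·0.6667) = 0.9763
N(−d₂) = N(0.21) = 0.5832;  N(−d₁) = N(0.02) = 0.5080
P = 178·0.9763·0.5832 − 170·0.5080 = 101.3493 − 86.3600 = 14.9893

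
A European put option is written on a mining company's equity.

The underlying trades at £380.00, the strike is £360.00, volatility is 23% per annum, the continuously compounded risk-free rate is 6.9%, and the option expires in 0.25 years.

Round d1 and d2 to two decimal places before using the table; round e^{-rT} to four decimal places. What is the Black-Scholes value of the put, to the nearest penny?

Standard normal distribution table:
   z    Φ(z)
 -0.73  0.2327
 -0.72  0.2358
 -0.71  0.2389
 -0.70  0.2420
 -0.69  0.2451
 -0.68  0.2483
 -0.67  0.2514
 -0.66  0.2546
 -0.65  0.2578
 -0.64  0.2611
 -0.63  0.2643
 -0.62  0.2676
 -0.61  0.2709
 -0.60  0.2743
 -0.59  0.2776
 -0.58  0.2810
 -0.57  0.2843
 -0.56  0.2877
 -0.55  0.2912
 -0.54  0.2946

£7.45

σ√T = 0.23 × 0.5000 = 0.1150
d₁ = [ln(380/360) + (0.069 + ½·0.23²)·0.25] / (σ√T) = (0.0541 + 0.0239) / 0.1150 = 0.6776 which rounds to 0.68
d₂ = 0.6776 − 0.1150 = 0.5626 which rounds to 0.56
e^(−rT) = e^(−0.069·0.25) = 0.9829
N(−d₂) = N(-0.56) = 0.2877;  N(−d₁) = N(-0.68) = 0.2483
P = 360·0.9829·0.2877 − 380·0.2483 = 101.8009 − 94.3540 = 7.4469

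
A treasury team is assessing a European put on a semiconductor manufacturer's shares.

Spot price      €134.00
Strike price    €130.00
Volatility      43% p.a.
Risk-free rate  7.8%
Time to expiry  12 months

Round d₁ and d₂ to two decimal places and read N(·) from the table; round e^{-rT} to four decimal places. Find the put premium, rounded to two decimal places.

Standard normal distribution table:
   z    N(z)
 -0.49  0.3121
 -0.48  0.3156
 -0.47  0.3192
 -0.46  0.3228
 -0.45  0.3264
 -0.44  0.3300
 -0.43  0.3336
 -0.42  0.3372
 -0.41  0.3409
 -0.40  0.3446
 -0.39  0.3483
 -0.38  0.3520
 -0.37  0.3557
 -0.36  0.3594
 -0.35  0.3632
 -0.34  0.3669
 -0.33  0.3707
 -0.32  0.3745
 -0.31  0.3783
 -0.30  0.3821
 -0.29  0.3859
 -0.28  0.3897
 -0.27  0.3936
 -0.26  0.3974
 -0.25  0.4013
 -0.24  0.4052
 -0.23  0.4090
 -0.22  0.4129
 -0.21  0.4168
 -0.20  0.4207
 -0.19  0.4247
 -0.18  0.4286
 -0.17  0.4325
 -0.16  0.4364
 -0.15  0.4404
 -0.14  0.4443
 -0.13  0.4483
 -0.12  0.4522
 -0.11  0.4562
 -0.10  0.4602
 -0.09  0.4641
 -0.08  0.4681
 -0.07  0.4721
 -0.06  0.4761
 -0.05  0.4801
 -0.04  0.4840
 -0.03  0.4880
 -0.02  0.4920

σ√T = 0.43·√1 = 0.4300
d₁ = [ln(134/130) + (0.078 + ½·0.43²)·1] / (σ√T) = (0.0303 + 0.1704) / 0.4300 = 0.4669 → 0.47
d₂ = 0.4669 − 0.4300 = 0.0369 → 0.04
e^(−rT) = e^(−0.078·1) = 0.9250
N(−d₂) = N(-0.04) = 0.4840;  N(−d₁) = N(-0.47) = 0.3192
P = 130·0.9250·0.4840 − 134·0.3192 = 58.2010 − 42.7728 = 15.4282

€15.43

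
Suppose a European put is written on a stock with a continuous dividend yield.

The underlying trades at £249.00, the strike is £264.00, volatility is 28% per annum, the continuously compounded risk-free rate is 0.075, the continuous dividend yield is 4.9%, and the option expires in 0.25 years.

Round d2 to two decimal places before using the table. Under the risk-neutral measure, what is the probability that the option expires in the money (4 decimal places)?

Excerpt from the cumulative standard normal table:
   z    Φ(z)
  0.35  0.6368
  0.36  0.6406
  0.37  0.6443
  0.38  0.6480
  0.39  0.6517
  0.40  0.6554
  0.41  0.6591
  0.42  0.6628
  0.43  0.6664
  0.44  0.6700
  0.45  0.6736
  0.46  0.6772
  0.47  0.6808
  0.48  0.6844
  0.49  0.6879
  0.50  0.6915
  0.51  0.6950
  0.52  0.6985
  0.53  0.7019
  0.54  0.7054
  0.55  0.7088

T = 0.25;  σ√T = 0.1400
ln(S/K) + (r − q + σ²/2)T = ln(249/264) + (0.075 − 0.049 + 0.28²/2)·0.25 = -0.0585 + 0.0163 = -0.0422
d₁ = -0.0422 / 0.1400 = -0.3014 ⇒ -0.30
d₂ = d₁ − σ√T = -0.3014 − 0.1400 = -0.4414 ⇒ -0.44
Pr(exercise) under Q = N(−d₂) = N(0.44) = 0.6700

0.6700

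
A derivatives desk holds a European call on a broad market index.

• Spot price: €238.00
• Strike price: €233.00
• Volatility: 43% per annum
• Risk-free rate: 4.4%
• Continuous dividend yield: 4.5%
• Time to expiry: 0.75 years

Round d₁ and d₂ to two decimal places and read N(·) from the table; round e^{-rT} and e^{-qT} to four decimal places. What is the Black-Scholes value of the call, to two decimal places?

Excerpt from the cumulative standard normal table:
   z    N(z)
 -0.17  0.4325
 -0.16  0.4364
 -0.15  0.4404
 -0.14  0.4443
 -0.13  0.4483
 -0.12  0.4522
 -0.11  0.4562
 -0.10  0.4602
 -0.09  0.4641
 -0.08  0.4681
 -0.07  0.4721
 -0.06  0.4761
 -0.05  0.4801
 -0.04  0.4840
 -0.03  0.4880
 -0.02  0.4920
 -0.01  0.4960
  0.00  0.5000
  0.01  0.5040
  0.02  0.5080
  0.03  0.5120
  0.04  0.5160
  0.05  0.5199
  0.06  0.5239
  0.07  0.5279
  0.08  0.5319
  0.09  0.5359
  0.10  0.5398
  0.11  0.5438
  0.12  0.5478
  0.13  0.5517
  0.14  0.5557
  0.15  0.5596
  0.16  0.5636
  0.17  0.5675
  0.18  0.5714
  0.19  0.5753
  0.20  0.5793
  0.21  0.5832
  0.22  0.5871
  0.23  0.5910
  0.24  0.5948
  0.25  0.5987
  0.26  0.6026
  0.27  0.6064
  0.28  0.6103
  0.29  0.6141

€35.80

σ√T = 0.43·√0.75 = 0.3724
ln(S/K) + (r − q + σ²/2)T = ln(238/233) + (0.044 − 0.045 + 0.43²/2)·0.75 = 0.0212 + 0.0686 = 0.0898
d₁ = 0.0898 / 0.3724 = 0.2412 ≈ 0.24
d₂ = d₁ − σ√T = 0.2412 − 0.3724 = -0.1312 ≈ -0.13
e^(−qT) = e^(−0.045·0.75) = 0.9668;  e^(−rT) = e^(−0.044·0.75) = 0.9675
N(d₁) = N(0.24) = 0.5948;  N(d₂) = N(-0.13) = 0.4483
C = 238·0.9668·0.5948 − 233·0.9675·0.4483 = 136.8625 − 101.0591 = 35.8034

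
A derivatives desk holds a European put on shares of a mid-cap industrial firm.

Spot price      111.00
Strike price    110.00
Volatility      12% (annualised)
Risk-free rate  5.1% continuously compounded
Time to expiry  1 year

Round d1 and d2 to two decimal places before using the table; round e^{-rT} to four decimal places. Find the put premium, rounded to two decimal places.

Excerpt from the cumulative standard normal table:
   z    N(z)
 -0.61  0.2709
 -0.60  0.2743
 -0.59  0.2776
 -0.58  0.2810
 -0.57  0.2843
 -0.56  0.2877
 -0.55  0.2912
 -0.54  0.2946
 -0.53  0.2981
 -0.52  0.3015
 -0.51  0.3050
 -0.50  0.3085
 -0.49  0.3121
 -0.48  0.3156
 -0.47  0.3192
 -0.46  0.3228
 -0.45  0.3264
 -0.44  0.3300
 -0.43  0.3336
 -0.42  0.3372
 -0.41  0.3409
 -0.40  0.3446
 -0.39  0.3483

2.56

T = 1;  σ√T = 0.1200
d₁ = [ln(111/110) + (0.051 + 0.12²/2)·1] / 0.1200 = [0.0090 + 0.0582] / 0.1200 = 0.5604 → 0.56
d₂ = d₁ − σ√T = 0.5604 − 0.1200 = 0.4404 → 0.44
e^(−rT) = e^(−0.051·1) = 0.9503
P = 110·0.9503·N(-0.44) − 111·N(-0.56) = 110·0.9503·0.3300 − 111·0.2877 = 34.4959 − 31.9347 = 2.5612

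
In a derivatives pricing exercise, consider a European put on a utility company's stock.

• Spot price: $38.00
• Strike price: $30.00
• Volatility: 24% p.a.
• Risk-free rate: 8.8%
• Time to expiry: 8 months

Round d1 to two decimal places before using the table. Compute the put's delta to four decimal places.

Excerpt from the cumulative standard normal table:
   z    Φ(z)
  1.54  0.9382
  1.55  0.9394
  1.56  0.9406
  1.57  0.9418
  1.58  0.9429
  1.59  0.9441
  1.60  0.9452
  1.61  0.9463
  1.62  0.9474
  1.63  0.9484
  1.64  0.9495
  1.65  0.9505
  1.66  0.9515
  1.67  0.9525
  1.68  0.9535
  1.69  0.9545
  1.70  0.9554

-0.0548

T = 0.6667;  σ√T = 0.1960
d₁ = [ln(38/30) + (0.088 + 0.24²/2)·0.6667] / 0.1960 = [0.2364 + 0.0779] / 0.1960 = 1.6037 ≈ 1.60
N(d₁) = N(1.60) = 0.9452
Δ_put = N(d₁) − 1 = 0.9452 − 1 = -0.0548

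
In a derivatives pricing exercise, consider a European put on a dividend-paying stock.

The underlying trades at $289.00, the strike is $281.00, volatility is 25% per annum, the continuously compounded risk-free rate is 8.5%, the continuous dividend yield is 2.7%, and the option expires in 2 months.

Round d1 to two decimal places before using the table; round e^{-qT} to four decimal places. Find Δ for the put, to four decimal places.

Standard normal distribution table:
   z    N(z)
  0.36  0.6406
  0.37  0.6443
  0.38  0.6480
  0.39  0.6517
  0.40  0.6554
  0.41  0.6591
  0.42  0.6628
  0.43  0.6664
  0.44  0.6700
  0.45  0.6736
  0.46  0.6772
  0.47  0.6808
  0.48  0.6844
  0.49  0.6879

-0.3357

T = 0.1667;  σ√T = 0.1021
ln(S/K) + (r − q + σ²/2)T = ln(289/281) + (0.085 − 0.027 + 0.25²/2)·0.1667 = 0.0281 + 0.0149 = 0.0429
d₁ = 0.0429 / 0.1021 = 0.4208 ≈ 0.42
N(d₁) = N(0.42) = 0.6628
Δ_put = e^(−qT)·(N(d₁) − 1) = 0.9955·(0.6628 − 1) = -0.3357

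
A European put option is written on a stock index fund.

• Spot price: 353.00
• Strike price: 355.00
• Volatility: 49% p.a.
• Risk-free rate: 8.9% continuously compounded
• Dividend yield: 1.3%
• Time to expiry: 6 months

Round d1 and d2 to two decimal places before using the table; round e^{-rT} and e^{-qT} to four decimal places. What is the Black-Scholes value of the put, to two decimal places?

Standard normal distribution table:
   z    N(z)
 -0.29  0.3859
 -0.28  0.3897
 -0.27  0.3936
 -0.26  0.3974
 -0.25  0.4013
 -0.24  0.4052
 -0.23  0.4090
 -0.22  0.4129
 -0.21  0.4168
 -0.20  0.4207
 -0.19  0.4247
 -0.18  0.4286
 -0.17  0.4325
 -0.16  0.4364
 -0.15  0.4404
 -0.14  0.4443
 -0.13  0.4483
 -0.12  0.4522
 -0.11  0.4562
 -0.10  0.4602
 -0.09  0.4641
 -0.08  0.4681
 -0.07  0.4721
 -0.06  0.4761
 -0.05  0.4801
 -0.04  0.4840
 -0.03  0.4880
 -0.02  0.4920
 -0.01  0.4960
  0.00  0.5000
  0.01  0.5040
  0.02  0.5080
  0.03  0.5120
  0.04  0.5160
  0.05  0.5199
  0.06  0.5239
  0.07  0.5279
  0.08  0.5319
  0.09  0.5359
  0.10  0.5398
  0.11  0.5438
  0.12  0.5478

σ√T = 0.49 × 0.7071 = 0.3465
ln(S/K) + (r − q + σ²/2)T = ln(353/355) + (0.089 − 0.013 + 0.49²/2)·0.5 = -0.0056 + 0.0980 = 0.0924
d₁ = 0.0924 / 0.3465 = 0.2666 ≈ 0.27
d₂ = d₁ − σ√T = 0.2666 − 0.3465 = -0.0799 ≈ -0.08
exp(−qT) = exp(−0.013·0.5) = 0.9935;  exp(−rT) = exp(−0.089·0.5) = 0.9565
N(−d₂) = N(0.08) = 0.5319;  N(−d₁) = N(-0.27) = 0.3936
P = 355·0.9565·0.5319 − 353·0.9935·0.3936 = 180.6106 − 138.0377 = 42.5729

42.57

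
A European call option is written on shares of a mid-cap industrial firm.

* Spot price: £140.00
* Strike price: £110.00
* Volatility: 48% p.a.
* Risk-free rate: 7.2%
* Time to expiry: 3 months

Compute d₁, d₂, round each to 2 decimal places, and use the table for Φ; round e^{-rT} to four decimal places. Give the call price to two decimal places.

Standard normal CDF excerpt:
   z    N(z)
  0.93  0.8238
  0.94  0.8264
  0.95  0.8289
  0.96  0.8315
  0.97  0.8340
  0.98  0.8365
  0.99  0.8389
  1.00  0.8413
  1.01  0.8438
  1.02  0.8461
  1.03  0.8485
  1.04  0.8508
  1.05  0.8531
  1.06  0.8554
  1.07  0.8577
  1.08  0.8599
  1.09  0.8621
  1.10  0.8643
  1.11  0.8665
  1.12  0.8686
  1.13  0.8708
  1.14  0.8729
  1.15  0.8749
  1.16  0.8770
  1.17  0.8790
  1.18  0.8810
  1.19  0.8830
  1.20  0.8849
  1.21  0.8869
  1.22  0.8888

T = 0.25;  σ√T = 0.2400
d₁ = [ln(140/110) + (0.072 + 0.48²/2)·0.25] / 0.2400 = [0.2412 + 0.0468] / 0.2400 = 1.1998 ≈ 1.20
d₂ = d₁ − σ√T = 1.1998 − 0.2400 = 0.9598 ≈ 0.96
exp(−rT) = exp(−0.072·0.25) = 0.9822
C = 140·N(1.20) − 110·0.9822·N(0.96) = 140·0.8849 − 110·0.9822·0.8315 = 123.8860 − 89.8369 = 34.0491

£34.05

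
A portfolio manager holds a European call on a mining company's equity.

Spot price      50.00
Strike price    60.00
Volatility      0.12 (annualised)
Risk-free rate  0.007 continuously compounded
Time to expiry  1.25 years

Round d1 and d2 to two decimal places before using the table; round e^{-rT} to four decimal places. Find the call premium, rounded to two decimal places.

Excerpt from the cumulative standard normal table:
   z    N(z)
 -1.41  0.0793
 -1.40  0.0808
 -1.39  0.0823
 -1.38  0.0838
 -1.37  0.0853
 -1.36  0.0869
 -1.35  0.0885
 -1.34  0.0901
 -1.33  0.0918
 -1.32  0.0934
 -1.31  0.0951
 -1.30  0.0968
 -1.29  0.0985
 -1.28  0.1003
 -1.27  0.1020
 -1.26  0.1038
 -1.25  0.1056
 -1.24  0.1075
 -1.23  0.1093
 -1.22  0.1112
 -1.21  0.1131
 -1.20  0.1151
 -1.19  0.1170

0.30

σ√T = 0.12·√1.25 = 0.1342
d₁ = [ln(50/60) + (0.007 + 0.12²/2)·1.25] / 0.1342 = [-0.1823 + 0.0178] / 0.1342 = -1.2266 which rounds to -1.23
d₂ = d₁ − σ√T = -1.2266 − 0.1342 = -1.3608 which rounds to -1.36
e^(−rT) = e^(−0.007·1.25) = 0.9913
N(d₁) = N(-1.23) = 0.1093;  N(d₂) = N(-1.36) = 0.0869
C = 50·0.1093 − 60·0.9913·0.0869 = 5.4650 − 5.1686 = 0.2964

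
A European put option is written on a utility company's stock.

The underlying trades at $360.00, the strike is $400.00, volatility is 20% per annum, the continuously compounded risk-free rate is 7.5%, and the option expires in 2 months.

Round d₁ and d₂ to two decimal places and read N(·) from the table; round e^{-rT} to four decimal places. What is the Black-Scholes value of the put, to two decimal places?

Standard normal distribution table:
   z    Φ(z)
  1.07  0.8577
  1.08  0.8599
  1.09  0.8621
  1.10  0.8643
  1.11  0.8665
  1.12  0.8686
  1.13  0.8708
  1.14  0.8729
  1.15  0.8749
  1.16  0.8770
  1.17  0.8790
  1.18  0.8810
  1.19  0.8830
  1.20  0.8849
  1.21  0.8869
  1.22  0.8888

$36.88

T = 0.1667;  σ√T = 0.0816
d₁ = [ln(360/400) + (0.075 + 0.2²/2)·0.1667] / 0.0816 = [-0.1054 + 0.0158] / 0.0816 = -1.0965 ≈ -1.10
d₂ = d₁ − σ√T = -1.0965 − 0.0816 = -1.1781 ≈ -1.18
exp(−rT) = exp(−0.075·0.1667) = 0.9876
P = 400·0.9876·N(1.18) − 360·N(1.10) = 400·0.9876·0.8810 − 360·0.8643 = 348.0302 − 311.1480 = 36.8822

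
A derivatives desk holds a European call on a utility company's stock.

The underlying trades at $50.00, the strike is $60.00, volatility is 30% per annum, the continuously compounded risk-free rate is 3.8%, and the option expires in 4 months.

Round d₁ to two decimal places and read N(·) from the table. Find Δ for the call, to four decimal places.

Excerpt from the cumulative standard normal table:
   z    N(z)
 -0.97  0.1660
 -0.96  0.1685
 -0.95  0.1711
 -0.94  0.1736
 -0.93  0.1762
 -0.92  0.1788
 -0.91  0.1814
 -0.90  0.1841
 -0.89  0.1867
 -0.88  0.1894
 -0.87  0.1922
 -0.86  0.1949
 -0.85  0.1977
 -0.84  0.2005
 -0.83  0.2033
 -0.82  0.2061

0.1867

σ√T = 0.3 × 0.5774 = 0.1732
d₁ = [ln(50/60) + (0.038 + ½·0.3²)·0.3333] / (σ√T) = (-0.1823 + 0.0277) / 0.1732 = -0.8929 which rounds to -0.89
N(d₁) = N(-0.89) = 0.1867
Δ_call = N(d₁) = 0.1867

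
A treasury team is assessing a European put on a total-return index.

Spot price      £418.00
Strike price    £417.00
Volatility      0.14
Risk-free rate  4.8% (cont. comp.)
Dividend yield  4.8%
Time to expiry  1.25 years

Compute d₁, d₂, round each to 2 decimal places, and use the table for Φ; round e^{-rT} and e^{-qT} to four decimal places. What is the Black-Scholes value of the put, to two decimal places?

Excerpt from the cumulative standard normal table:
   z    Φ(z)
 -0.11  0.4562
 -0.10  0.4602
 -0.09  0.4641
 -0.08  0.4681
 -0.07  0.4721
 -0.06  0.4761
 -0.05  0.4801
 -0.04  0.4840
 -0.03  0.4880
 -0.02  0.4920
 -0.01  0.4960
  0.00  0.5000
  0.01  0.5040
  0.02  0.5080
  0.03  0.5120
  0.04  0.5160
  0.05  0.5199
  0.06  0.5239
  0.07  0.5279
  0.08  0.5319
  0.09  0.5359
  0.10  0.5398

£23.05

σ√T = 0.14 × 1.1180 = 0.1565
d₁ = [ln(418/417) + (0.048 − 0.048 + ½·0.14²)·1.25] / (σ√T) = (0.0024 + 0.0123) / 0.1565 = 0.0936 ≈ 0.09
d₂ = 0.0936 − 0.1565 = -0.0630 ≈ -0.06
exp(−qT) = exp(−0.048·1.25) = 0.9418;  exp(−rT) = exp(−0.048·1.25) = 0.9418
N(−d₂) = N(0.06) = 0.5239;  N(−d₁) = N(-0.09) = 0.4641
P = 417·0.9418·0.5239 − 418·0.9418·0.4641 = 205.7516 − 182.7034 = 23.0482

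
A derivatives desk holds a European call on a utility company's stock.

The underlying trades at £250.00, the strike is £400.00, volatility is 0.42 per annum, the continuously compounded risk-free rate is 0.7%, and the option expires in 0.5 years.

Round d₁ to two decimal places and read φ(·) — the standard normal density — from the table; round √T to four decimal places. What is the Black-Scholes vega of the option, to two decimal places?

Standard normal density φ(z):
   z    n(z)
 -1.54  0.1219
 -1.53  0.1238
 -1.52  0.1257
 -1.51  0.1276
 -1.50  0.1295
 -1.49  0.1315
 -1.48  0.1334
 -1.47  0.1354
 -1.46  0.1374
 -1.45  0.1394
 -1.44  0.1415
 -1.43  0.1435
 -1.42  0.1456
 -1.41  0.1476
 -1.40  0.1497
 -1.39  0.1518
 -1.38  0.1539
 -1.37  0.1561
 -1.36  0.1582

σ√T = 0.42 × 0.7071 = 0.2970
d₁ = [ln(250/400) + (0.007 + ½·0.42²)·0.5] / (σ√T) = (-0.4700 + 0.0476) / 0.2970 = -1.4223 ≈ -1.42
√T = √0.5 = 0.7071
φ(d₁) = φ(-1.42) = 0.1456
vega = S·φ(d₁)·√T = 250·0.1456·0.7071 = 25.7384
(Vega is the same for a European call and put with the same parameters.)

25.74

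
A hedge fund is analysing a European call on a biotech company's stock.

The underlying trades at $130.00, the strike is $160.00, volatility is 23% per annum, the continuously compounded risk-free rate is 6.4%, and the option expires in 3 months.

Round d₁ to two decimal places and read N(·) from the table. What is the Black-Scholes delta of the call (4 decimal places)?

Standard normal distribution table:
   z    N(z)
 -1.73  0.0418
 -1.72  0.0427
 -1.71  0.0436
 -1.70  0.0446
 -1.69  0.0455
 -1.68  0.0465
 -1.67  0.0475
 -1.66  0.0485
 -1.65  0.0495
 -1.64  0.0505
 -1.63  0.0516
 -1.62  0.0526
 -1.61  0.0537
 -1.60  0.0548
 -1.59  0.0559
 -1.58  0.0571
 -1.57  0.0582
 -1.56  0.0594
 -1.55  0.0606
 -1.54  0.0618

0.0537

T = 0.25;  σ√T = 0.1150
d₁ = [ln(130/160) + (0.064 + 0.23²/2)·0.25] / 0.1150 = [-0.2076 + 0.0226] / 0.1150 = -1.6089 ⇒ -1.61
N(d₁) = N(-1.61) = 0.0537
Δ_call = N(d₁) = 0.0537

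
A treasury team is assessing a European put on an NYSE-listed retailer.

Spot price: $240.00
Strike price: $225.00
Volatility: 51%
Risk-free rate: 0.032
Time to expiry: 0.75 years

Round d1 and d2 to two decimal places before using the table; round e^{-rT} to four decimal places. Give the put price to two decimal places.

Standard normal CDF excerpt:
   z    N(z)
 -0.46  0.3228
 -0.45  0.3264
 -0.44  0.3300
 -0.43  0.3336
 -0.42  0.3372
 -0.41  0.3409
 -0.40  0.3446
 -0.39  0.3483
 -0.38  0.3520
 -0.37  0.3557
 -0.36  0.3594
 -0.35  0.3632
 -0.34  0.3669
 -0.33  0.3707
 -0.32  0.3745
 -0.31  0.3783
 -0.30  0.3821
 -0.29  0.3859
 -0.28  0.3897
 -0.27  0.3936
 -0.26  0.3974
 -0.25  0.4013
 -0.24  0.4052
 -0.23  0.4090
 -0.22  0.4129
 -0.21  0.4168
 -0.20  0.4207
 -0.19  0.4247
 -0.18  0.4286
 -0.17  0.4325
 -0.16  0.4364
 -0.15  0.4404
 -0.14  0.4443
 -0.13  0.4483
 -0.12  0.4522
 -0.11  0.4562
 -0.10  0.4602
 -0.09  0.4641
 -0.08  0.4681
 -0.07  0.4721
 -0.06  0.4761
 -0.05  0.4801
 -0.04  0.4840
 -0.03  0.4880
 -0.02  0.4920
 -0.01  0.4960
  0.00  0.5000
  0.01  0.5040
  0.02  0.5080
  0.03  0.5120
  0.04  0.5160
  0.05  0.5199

σ√T = 0.51 × 0.8660 = 0.4417
ln(S/K) + (r + σ²/2)T = ln(240/225) + (0.032 + 0.51²/2)·0.75 = 0.0645 + 0.1215 = 0.1861
d₁ = 0.1861 / 0.4417 = 0.4213 → 0.42
d₂ = d₁ − σ√T = 0.4213 − 0.4417 = -0.0204 → -0.02
exp(−rT) = exp(−0.032·0.75) = 0.9763
P = 225·0.9763·N(0.02) − 240·N(-0.42) = 225·0.9763·0.5080 − 240·0.3372 = 111.5911 − 80.9280 = 30.6631

$30.66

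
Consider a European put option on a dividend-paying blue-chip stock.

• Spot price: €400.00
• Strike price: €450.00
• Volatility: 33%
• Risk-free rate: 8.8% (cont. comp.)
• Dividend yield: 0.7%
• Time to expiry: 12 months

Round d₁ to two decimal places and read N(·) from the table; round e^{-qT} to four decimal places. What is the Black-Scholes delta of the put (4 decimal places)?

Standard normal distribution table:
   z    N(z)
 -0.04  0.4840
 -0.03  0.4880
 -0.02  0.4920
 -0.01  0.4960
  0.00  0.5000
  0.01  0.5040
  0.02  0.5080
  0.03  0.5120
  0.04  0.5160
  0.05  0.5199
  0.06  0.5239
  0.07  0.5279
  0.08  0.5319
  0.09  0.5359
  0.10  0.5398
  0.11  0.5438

-0.4767

σ√T = 0.33 × 1.0000 = 0.3300
d₁ = [ln(400/450) + (0.088 − 0.007 + 0.33²/2)·1] / 0.3300 = [-0.1178 + 0.1354] / 0.3300 = 0.0535 which rounds to 0.05
N(d₁) = N(0.05) = 0.5199
Δ_put = e^(−qT)·(N(d₁) − 1) = 0.9930·(0.5199 − 1) = -0.4767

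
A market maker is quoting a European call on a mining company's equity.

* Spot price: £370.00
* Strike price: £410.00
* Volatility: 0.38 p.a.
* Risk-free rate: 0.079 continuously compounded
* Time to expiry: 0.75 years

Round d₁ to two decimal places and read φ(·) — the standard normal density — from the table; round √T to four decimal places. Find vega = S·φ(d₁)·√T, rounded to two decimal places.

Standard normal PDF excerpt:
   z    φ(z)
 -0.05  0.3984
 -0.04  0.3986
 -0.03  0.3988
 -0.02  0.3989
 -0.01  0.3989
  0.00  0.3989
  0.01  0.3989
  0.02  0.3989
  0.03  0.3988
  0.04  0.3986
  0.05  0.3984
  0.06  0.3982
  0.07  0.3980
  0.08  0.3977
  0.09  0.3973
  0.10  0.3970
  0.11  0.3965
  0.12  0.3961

σ√T = 0.38·√0.75 = 0.3291
d₁ = [ln(370/410) + (0.079 + ½·0.38²)·0.75] / (σ√T) = (-0.1027 + 0.1134) / 0.3291 = 0.0327 ⇒ 0.03
√T = √0.75 = 0.8660
φ(d₁) = φ(0.03) = 0.3988
vega = S·φ(d₁)·√T = 370·0.3988·0.8660 = 127.7835

127.78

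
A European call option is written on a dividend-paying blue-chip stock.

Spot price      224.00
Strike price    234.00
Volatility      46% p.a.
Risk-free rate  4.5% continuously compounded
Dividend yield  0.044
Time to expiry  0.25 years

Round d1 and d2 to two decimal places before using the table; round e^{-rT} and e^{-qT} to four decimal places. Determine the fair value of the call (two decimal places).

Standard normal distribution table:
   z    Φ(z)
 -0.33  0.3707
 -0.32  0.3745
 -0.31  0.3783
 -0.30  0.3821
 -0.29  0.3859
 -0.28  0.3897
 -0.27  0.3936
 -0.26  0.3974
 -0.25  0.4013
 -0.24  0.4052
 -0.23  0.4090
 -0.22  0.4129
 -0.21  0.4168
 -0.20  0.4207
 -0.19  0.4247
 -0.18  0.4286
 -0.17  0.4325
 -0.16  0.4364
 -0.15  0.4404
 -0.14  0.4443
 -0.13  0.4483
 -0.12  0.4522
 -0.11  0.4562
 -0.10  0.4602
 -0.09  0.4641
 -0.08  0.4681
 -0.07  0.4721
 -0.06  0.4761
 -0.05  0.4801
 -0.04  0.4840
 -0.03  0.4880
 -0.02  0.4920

σ√T = 0.46 × 0.5000 = 0.2300
ln(S/K) + (r − q + σ²/2)T = ln(224/234) + (0.045 − 0.044 + 0.46²/2)·0.25 = -0.0437 + 0.0267 = -0.0170
d₁ = -0.0170 / 0.2300 = -0.0738 ⇒ -0.07
d₂ = d₁ − σ√T = -0.0738 − 0.2300 = -0.3038 ⇒ -0.30
e^(−qT) = e^(−0.044·0.25) = 0.9891;  e^(−rT) = e^(−0.045·0.25) = 0.9888
N(d₁) = N(-0.07) = 0.4721;  N(d₂) = N(-0.30) = 0.3821
C = 224·0.9891·0.4721 − 234·0.9888·0.3821 = 104.5977 − 88.4100 = 16.1877

16.19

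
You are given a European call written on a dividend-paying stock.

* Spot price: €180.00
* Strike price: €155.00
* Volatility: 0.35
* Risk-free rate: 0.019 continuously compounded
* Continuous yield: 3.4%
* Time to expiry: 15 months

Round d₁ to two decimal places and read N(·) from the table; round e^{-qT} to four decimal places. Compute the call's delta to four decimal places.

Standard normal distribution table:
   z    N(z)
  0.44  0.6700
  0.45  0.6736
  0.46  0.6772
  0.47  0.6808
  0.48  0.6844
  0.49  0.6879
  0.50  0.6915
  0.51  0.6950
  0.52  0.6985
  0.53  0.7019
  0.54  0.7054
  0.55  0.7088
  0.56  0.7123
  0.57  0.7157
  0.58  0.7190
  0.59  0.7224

0.6727

σ√T = 0.35 × 1.1180 = 0.3913
d₁ = [ln(180/155) + (0.019 − 0.034 + 0.35²/2)·1.25] / 0.3913 = [0.1495 + 0.0578] / 0.3913 = 0.5299 ⇒ 0.53
N(d₁) = N(0.53) = 0.7019
Δ_call = exp(−qT)·N(d₁) = 0.9584·0.7019 = 0.6727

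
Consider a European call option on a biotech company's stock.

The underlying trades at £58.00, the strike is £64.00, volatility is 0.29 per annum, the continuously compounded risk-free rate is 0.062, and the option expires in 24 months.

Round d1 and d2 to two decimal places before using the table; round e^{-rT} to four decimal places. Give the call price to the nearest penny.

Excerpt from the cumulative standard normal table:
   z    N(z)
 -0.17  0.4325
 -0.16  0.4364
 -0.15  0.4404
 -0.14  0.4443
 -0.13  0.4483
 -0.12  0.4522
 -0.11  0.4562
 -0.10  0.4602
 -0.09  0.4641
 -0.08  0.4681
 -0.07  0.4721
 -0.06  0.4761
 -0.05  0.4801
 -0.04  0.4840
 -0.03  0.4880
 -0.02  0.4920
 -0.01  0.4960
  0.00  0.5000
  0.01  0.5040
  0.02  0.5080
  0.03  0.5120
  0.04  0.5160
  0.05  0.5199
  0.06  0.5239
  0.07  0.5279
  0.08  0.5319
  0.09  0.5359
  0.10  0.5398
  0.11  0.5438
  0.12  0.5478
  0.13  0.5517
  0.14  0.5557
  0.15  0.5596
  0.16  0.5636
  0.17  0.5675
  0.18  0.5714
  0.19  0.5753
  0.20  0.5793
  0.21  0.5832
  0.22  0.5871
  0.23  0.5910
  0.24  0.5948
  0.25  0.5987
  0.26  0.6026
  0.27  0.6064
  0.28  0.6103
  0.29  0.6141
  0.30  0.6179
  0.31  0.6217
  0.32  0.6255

σ√T = 0.29 × 1.4142 = 0.4101
ln(S/K) + (r + σ²/2)T = ln(58/64) + (0.062 + 0.29²/2)·2 = -0.0984 + 0.2081 = 0.1097
d₁ = 0.1097 / 0.4101 = 0.2674 ⇒ 0.27
d₂ = d₁ − σ√T = 0.2674 − 0.4101 = -0.1427 ⇒ -0.14
exp(−rT) = exp(−0.062·2) = 0.8834
C = 58·N(0.27) − 64·0.8834·N(-0.14) = 58·0.6064 − 64·0.8834·0.4443 = 35.1712 − 25.1197 = 10.0515

£10.05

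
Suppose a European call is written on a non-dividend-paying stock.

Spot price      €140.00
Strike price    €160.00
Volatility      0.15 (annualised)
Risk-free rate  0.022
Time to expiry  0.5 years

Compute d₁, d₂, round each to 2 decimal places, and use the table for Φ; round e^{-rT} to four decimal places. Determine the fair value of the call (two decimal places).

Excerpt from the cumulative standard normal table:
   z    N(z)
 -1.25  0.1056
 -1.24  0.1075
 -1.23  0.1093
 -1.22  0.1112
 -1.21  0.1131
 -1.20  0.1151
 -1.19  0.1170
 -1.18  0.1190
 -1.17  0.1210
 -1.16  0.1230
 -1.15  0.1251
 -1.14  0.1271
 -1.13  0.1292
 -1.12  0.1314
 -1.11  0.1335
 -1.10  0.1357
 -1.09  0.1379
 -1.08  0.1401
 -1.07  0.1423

σ√T = 0.15 × 0.7071 = 0.1061
d₁ = [ln(140/160) + (0.022 + 0.15²/2)·0.5] / 0.1061 = [-0.1335 + 0.0166] / 0.1061 = -1.1022 ⇒ -1.10
d₂ = d₁ − σ√T = -1.1022 − 0.1061 = -1.2083 ⇒ -1.21
exp(−rT) = exp(−0.022·0.5) = 0.9891
C = 140·N(-1.10) − 160·0.9891·N(-1.21) = 140·0.1357 − 160·0.9891·0.1131 = 18.9980 − 17.8988 = 1.0992

€1.10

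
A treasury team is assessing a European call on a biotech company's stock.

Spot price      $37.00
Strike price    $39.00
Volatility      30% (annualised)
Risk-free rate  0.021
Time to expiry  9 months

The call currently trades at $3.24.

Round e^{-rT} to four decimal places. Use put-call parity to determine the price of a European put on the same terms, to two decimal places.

$4.63

exp(−rT) = exp(−0.021·0.75) = 0.9844
Put-call parity: C − P = S − K·e^(−rT) = 37 − 39·0.9844 = 37 − 38.3916 = -1.3916
P = C − (C − P) = 3.24 − (-1.3916) = 4.6316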